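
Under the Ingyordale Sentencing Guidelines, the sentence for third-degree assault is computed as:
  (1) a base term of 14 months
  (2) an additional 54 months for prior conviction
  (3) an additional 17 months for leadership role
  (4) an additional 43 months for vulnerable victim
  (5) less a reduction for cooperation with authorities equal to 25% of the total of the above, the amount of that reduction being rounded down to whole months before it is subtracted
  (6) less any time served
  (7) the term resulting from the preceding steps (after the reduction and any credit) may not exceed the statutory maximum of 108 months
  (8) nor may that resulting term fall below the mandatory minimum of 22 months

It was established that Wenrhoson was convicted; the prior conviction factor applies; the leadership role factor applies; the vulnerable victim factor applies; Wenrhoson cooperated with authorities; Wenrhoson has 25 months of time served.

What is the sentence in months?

Prior conviction enhancement: +54 months
Leadership role enhancement: +17 months
Vulnerable victim enhancement: +43 months
Adjusted term: 14 months + 54 months + 17 months + 43 months = 128 months
Cooperation with authorities reduction: 25% of 128 months = 32 months (rounded down)
After reduction: 128 − 32 = 96 months
Less time served: 96 months − 25 months = 71 months
Cap at 108 months: 71 months is within the cap, no reduction.
Minimum 22 months: 71 months meets the minimum, no increase.

71 months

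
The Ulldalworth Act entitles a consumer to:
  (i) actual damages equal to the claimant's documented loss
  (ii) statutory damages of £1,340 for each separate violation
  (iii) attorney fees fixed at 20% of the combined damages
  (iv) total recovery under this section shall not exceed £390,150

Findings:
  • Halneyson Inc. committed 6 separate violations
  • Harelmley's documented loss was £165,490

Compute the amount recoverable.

Total recovery: £208,236

Statutory damages: 6 × £1,340 = £8,040
Combined damages: £165,490 + £8,040 = £173,530
Attorney fees: 20% of £173,530 = £34,706
Total before cap: £173,530 + £34,706 = £208,236
Cap at £390,150: £208,236 is within the cap, no reduction.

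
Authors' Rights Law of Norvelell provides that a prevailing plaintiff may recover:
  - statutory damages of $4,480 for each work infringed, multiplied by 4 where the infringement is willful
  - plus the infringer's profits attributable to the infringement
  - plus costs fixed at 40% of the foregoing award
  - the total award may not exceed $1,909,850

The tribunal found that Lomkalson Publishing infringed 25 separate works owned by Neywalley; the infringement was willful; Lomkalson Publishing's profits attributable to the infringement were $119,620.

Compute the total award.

Statutory damages: 25 × $4,480 = $112,000
Multiplied by 4: 4 × $112,000 = $448,000
Combined award: $448,000 + $119,620 = $567,620
Costs: 40% of $567,620 = $227,048
Award plus costs: $567,620 + $227,048 = $794,668
Cap at $1,909,850: $794,668 is within the cap, no reduction.

Award: $794,668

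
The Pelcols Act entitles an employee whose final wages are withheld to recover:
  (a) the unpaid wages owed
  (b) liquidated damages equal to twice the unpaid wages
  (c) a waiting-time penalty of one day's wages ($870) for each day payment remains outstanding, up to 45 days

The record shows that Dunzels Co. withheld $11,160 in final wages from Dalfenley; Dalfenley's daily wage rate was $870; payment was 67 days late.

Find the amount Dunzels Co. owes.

Doubled: 2 × $11,160 = $22,320
Penalty days: min(67, 45) = 45
Waiting-time penalty: 45 × $870 = $39,150
Total award: $11,160 + $22,320 + $39,150 = $72,630

$72,630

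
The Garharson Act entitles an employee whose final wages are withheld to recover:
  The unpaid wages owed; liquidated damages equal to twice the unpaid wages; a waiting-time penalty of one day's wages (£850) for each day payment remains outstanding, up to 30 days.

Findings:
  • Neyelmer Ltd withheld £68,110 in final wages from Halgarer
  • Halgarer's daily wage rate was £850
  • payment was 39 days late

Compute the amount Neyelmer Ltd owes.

Total award: £229,830

Doubled: 2 × £68,110 = £136,220
Penalty days: min(39, 30) = 30
Waiting-time penalty: 30 × £850 = £25,500
Total award: £68,110 + £136,220 + £25,500 = £229,830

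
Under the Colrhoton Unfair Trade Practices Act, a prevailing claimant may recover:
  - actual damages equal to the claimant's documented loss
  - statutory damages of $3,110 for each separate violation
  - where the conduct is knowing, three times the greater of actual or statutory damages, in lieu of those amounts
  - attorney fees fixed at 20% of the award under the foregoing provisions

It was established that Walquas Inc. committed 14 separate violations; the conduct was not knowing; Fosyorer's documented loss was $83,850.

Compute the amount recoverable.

Statutory damages: 14 × $3,110 = $43,540
Conduct not knowing: the in-lieu enhancement does not apply.
Actual plus statutory damages: $83,850 + $43,540 = $127,390
Attorney fees: 20% of $127,390 = $25,478
Total recovery: $127,390 + $25,478 = $152,868

Total recovery: $152,868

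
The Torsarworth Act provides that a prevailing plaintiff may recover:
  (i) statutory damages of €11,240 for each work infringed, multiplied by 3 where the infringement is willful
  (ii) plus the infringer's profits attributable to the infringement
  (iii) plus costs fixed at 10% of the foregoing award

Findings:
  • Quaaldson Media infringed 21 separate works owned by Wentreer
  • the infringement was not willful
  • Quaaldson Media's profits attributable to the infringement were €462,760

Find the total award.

Statutory damages: 21 × €11,240 = €236,040
Infringement not willful: no ×3 enhancement.
Combined award: €236,040 + €462,760 = €698,800
Costs: 10% of €698,800 = €69,880
Award plus costs: €698,800 + €69,880 = €768,680

Award: €768,680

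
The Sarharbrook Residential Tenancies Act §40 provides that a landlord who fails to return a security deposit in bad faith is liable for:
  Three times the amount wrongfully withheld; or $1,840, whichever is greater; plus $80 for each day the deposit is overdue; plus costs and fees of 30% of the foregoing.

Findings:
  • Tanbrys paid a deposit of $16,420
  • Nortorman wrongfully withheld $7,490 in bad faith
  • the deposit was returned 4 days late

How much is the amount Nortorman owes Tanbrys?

$29,627

Trebled: 3 × $7,490 = $22,470
Minimum $1,840: $22,470 meets the minimum, no increase.
Late-return penalty: 4 × $80 = $320
Damages plus late penalty: $22,470 + $320 = $22,790
Costs and fees: 30% of $22,790 = $6,837
Total recovery: $22,790 + $6,837 = $29,627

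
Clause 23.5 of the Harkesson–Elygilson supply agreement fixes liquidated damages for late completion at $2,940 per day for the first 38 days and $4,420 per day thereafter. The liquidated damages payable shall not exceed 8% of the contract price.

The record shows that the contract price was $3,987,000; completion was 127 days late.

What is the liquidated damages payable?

$318,960

First 38 days: 38 × $2,940 = $111,720
Remaining days: (127 − 38) × $4,420 = $393,380
Accrued per-day damages: $111,720 + $393,380 = $505,100
Cap: 8% of $3,987,000 = $318,960
Cap at $318,960: $505,100 exceeds the cap → $318,960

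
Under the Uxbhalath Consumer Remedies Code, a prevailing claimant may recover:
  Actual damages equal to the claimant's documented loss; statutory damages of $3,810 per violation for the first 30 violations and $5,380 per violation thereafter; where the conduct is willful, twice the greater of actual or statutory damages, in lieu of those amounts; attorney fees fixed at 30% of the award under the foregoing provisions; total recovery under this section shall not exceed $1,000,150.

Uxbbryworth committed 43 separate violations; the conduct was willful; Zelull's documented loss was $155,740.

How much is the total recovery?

First 30 violations: 30 × $3,810 = $114,300
Remaining violations: (43 − 30) × $5,380 = $69,940
Statutory damages: $114,300 + $69,940 = $184,240
Greater of actual damages ($155,740) or statutory damages ($184,240): $184,240
Doubled: 2 × $184,240 = $368,480
Attorney fees: 30% of $368,480 = $110,544
Total before cap: $368,480 + $110,544 = $479,024
Cap at $1,000,150: $479,024 is within the cap, no reduction.

Total recovery: $479,024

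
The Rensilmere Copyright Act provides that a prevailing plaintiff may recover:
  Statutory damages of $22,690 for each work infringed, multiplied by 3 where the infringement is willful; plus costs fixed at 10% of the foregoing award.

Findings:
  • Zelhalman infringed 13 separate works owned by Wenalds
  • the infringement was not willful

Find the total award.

$324,467

Statutory damages: 13 × $22,690 = $294,970
Infringement not willful: no ×3 enhancement.
Costs: 10% of $294,970 = $29,497
Award plus costs: $294,970 + $29,497 = $324,467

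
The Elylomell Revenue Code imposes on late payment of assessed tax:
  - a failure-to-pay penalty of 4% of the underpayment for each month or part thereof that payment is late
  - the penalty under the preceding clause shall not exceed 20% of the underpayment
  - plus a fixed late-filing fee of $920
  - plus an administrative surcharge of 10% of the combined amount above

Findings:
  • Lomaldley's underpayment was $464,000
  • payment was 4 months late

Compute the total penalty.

$82,676

Accrued rate: 4% × 4 = 16%, capped at 20% → 16%
Failure-to-pay penalty: 16% of $464,000 = $74,240
Penalty before surcharge: $74,240 + $920 = $75,160
Administrative surcharge: 10% of $75,160 = $7,516
Total penalty: $75,160 + $7,516 = $82,676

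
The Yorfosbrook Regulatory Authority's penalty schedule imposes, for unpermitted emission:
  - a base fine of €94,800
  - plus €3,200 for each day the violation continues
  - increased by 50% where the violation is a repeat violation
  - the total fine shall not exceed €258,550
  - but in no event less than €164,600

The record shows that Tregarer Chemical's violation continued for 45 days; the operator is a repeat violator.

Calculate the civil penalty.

€258,550

Per-day component: 45 × €3,200 = €144,000
Base plus per-day: €94,800 + €144,000 = €238,800
Enhancement: 50% of €238,800 = €119,400
Enhanced fine: €238,800 + €119,400 = €358,200
Cap at €258,550: €358,200 exceeds the cap → €258,550
Minimum €164,600: €258,550 meets the minimum, no increase.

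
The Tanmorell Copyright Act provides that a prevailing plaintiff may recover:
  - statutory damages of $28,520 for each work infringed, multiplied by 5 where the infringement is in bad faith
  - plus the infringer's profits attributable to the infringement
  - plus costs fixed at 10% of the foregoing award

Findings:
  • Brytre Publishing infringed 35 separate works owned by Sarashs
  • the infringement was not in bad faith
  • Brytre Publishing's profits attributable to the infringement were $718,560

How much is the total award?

Statutory damages: 35 × $28,520 = $998,200
Infringement not in bad faith: no ×5 enhancement.
Combined award: $998,200 + $718,560 = $1,716,760
Costs: 10% of $1,716,760 = $171,676
Award plus costs: $1,716,760 + $171,676 = $1,888,436

$1,888,436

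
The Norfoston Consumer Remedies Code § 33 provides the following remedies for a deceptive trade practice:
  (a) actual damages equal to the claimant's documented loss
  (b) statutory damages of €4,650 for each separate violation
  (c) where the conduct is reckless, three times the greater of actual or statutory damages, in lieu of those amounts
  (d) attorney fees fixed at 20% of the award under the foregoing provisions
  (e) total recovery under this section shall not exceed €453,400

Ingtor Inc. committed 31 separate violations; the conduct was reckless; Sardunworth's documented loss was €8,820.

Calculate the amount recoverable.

Statutory damages: 31 × €4,650 = €144,150
Greater of actual damages (€8,820) or statutory damages (€144,150): €144,150
Trebled: 3 × €144,150 = €432,450
Attorney fees: 20% of €432,450 = €86,490
Total before cap: €432,450 + €86,490 = €518,940
Cap at €453,400: €518,940 exceeds the cap → €453,400

€453,400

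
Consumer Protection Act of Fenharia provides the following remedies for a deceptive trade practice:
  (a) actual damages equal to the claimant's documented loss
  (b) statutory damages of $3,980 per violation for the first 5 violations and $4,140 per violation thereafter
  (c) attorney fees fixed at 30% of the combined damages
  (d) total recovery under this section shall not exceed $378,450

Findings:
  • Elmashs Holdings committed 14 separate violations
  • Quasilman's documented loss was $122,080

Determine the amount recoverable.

$233,012

First 5 violations: 5 × $3,980 = $19,900
Remaining violations: (14 − 5) × $4,140 = $37,260
Statutory damages: $19,900 + $37,260 = $57,160
Combined damages: $122,080 + $57,160 = $179,240
Attorney fees: 30% of $179,240 = $53,772
Total before cap: $179,240 + $53,772 = $233,012
Cap at $378,450: $233,012 is within the cap, no reduction.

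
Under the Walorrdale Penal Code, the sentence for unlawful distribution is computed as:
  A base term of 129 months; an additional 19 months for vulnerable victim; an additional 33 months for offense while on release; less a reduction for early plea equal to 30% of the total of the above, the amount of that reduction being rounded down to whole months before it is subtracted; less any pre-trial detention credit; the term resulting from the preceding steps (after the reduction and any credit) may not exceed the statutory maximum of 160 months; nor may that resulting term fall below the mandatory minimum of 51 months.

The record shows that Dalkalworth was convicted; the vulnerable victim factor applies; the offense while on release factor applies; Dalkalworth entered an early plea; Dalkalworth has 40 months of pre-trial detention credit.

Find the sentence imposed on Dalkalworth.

Vulnerable victim enhancement: +19 months
Offense while on release enhancement: +33 months
Adjusted term: 129 months + 19 months + 33 months = 181 months
Early plea reduction: 30% of 181 months = 54 months (rounded down)
After reduction: 181 − 54 = 127 months
Less pre-trial detention credit: 127 months − 40 months = 87 months
Cap at 160 months: 87 months is within the cap, no reduction.
Minimum 51 months: 87 months meets the minimum, no increase.

87 months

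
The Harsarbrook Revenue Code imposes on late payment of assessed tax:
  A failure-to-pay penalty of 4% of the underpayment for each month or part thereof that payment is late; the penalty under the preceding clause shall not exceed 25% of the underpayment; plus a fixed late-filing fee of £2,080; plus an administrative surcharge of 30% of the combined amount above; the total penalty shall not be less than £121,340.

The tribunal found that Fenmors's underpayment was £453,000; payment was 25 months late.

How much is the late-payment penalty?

Accrued rate: 4% × 25 = 100%, capped at 25% → 25%
Failure-to-pay penalty: 25% of £453,000 = £113,250
Penalty before surcharge: £113,250 + £2,080 = £115,330
Administrative surcharge: 30% of £115,330 = £34,599
Total penalty: £115,330 + £34,599 = £149,929
Minimum £121,340: £149,929 meets the minimum, no increase.

£149,929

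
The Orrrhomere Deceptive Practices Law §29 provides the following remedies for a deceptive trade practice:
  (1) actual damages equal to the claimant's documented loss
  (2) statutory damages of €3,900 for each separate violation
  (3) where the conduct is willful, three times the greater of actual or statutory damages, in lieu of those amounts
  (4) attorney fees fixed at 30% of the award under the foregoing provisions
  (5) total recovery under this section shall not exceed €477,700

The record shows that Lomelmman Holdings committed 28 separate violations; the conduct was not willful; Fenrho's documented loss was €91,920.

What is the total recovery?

Statutory damages: 28 × €3,900 = €109,200
Conduct not willful: the in-lieu enhancement does not apply.
Actual plus statutory damages: €91,920 + €109,200 = €201,120
Attorney fees: 30% of €201,120 = €60,336
Total before cap: €201,120 + €60,336 = €261,456
Cap at €477,700: €261,456 is within the cap, no reduction.

€261,456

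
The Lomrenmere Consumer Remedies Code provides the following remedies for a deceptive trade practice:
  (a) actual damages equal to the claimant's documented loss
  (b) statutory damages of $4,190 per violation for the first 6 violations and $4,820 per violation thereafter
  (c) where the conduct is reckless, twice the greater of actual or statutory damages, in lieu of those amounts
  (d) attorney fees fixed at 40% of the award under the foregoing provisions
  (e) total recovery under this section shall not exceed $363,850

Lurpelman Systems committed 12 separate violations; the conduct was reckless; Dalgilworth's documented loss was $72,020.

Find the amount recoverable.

$201,656

First 6 violations: 6 × $4,190 = $25,140
Remaining violations: (12 − 6) × $4,820 = $28,920
Statutory damages: $25,140 + $28,920 = $54,060
Greater of actual damages ($72,020) or statutory damages ($54,060): $72,020
Doubled: 2 × $72,020 = $144,040
Attorney fees: 40% of $144,040 = $57,616
Total before cap: $144,040 + $57,616 = $201,656
Cap at $363,850: $201,656 is within the cap, no reduction.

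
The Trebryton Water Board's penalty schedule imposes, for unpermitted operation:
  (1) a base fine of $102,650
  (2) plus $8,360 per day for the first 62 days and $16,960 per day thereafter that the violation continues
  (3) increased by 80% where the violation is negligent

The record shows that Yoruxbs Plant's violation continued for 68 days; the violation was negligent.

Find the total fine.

Civil penalty: $1,300,914

First 62 days: 62 × $8,360 = $518,320
Remaining days: (68 − 62) × $16,960 = $101,760
Per-day component: $518,320 + $101,760 = $620,080
Base plus per-day: $102,650 + $620,080 = $722,730
Enhancement: 80% of $722,730 = $578,184
Enhanced fine: $722,730 + $578,184 = $1,300,914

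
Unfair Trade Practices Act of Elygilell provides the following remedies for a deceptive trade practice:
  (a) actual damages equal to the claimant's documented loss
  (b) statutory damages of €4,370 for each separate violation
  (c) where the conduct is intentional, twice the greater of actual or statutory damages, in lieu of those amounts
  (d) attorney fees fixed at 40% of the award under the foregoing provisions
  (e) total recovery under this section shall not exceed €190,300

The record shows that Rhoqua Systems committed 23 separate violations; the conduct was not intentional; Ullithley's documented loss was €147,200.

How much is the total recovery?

€190,300

Statutory damages: 23 × €4,370 = €100,510
Conduct not intentional: the in-lieu enhancement does not apply.
Actual plus statutory damages: €147,200 + €100,510 = €247,710
Attorney fees: 40% of €247,710 = €99,084
Total before cap: €247,710 + €99,084 = €346,794
Cap at €190,300: €346,794 exceeds the cap → €190,300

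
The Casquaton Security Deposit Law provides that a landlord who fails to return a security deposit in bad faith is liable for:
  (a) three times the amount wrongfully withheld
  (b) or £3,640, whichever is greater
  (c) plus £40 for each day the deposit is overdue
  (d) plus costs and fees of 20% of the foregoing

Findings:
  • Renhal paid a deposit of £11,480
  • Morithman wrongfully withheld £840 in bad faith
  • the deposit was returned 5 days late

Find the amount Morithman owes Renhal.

£4,608

Trebled: 3 × £840 = £2,520
Minimum £3,640: £2,520 is below the minimum → £3,640
Late-return penalty: 5 × £40 = £200
Damages plus late penalty: £3,640 + £200 = £3,840
Costs and fees: 20% of £3,840 = £768
Total recovery: £3,840 + £768 = £4,608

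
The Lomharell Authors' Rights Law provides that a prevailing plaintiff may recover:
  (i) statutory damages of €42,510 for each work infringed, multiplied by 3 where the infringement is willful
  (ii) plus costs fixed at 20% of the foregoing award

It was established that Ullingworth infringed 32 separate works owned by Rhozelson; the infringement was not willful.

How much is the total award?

Award: €1,632,384

Statutory damages: 32 × €42,510 = €1,360,320
Infringement not willful: no ×3 enhancement.
Costs: 20% of €1,360,320 = €272,064
Award plus costs: €1,360,320 + €272,064 = €1,632,384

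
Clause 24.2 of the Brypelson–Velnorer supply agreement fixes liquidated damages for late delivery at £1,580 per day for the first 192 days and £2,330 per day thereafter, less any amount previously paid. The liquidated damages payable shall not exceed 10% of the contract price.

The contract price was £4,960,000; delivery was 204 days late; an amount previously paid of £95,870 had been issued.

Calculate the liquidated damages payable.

First 192 days: 192 × £1,580 = £303,360
Remaining days: (204 − 192) × £2,330 = £27,960
Accrued per-day damages: £303,360 + £27,960 = £331,320
Less amount previously paid: £331,320 − £95,870 = £235,450
Cap: 10% of £4,960,000 = £496,000
Cap at £496,000: £235,450 is within the cap, no reduction.

£235,450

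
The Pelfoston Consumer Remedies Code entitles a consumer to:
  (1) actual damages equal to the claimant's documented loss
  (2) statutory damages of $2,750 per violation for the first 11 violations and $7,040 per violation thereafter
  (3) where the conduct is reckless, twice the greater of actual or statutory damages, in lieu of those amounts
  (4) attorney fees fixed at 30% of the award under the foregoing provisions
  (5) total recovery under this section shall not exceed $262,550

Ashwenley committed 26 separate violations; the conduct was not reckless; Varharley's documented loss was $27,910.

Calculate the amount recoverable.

First 11 violations: 11 × $2,750 = $30,250
Remaining violations: (26 − 11) × $7,040 = $105,600
Statutory damages: $30,250 + $105,600 = $135,850
Conduct not reckless: the in-lieu enhancement does not apply.
Actual plus statutory damages: $27,910 + $135,850 = $163,760
Attorney fees: 30% of $163,760 = $49,128
Total before cap: $163,760 + $49,128 = $212,888
Cap at $262,550: $212,888 is within the cap, no reduction.

$212,888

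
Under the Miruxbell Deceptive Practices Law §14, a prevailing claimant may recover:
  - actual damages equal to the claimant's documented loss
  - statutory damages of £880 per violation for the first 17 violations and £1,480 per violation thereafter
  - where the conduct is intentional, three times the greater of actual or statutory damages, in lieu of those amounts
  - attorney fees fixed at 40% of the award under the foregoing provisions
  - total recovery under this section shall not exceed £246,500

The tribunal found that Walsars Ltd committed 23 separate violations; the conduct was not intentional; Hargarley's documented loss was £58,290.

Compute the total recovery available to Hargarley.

£114,982

First 17 violations: 17 × £880 = £14,960
Remaining violations: (23 − 17) × £1,480 = £8,880
Statutory damages: £14,960 + £8,880 = £23,840
Conduct not intentional: the in-lieu enhancement does not apply.
Actual plus statutory damages: £58,290 + £23,840 = £82,130
Attorney fees: 40% of £82,130 = £32,852
Total before cap: £82,130 + £32,852 = £114,982
Cap at £246,500: £114,982 is within the cap, no reduction.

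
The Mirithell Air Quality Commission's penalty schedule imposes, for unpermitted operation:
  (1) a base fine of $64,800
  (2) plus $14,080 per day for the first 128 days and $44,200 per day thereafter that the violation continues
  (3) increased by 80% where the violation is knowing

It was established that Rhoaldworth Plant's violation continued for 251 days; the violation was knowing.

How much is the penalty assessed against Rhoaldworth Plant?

First 128 days: 128 × $14,080 = $1,802,240
Remaining days: (251 − 128) × $44,200 = $5,436,600
Per-day component: $1,802,240 + $5,436,600 = $7,238,840
Base plus per-day: $64,800 + $7,238,840 = $7,303,640
Enhancement: 80% of $7,303,640 = $5,842,912
Enhanced fine: $7,303,640 + $5,842,912 = $13,146,552

$13,146,552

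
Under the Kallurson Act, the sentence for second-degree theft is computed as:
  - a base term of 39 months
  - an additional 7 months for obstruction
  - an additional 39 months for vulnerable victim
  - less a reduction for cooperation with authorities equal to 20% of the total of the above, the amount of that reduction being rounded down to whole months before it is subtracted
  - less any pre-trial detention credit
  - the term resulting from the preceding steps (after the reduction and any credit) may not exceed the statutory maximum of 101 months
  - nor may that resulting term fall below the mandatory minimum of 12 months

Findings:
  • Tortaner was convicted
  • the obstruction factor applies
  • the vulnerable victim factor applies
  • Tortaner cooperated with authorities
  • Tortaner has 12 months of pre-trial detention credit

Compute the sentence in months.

Obstruction enhancement: +7 months
Vulnerable victim enhancement: +39 months
Adjusted term: 39 months + 7 months + 39 months = 85 months
Cooperation with authorities reduction: 20% of 85 months = 17 months (rounded down)
After reduction: 85 − 17 = 68 months
Less pre-trial detention credit: 68 months − 12 months = 56 months
Cap at 101 months: 56 months is within the cap, no reduction.
Minimum 12 months: 56 months meets the minimum, no increase.

56 months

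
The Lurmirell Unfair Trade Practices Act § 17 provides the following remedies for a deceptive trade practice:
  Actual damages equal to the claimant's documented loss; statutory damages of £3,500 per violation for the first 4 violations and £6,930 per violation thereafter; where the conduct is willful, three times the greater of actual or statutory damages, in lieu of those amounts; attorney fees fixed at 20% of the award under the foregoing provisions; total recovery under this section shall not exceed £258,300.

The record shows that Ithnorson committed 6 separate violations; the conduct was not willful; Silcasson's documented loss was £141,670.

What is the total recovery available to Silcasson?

First 4 violations: 4 × £3,500 = £14,000
Remaining violations: (6 − 4) × £6,930 = £13,860
Statutory damages: £14,000 + £13,860 = £27,860
Conduct not willful: the in-lieu enhancement does not apply.
Actual plus statutory damages: £141,670 + £27,860 = £169,530
Attorney fees: 20% of £169,530 = £33,906
Total before cap: £169,530 + £33,906 = £203,436
Cap at £258,300: £203,436 is within the cap, no reduction.

£203,436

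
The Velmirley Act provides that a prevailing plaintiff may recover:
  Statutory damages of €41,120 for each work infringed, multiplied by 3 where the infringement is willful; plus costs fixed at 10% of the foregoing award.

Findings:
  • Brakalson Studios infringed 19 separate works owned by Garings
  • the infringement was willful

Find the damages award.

Statutory damages: 19 × €41,120 = €781,280
Trebled: 3 × €781,280 = €2,343,840
Costs: 10% of €2,343,840 = €234,384
Award plus costs: €2,343,840 + €234,384 = €2,578,224

€2,578,224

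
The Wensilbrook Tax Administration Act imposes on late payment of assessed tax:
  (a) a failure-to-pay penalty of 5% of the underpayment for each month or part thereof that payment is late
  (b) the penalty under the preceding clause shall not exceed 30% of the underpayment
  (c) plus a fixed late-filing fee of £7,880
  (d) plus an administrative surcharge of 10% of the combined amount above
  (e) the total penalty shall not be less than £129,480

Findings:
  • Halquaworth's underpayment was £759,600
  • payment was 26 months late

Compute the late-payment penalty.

£259,336

Accrued rate: 5% × 26 = 130%, capped at 30% → 30%
Failure-to-pay penalty: 30% of £759,600 = £227,880
Penalty before surcharge: £227,880 + £7,880 = £235,760
Administrative surcharge: 10% of £235,760 = £23,576
Total penalty: £235,760 + £23,576 = £259,336
Minimum £129,480: £259,336 meets the minimum, no increase.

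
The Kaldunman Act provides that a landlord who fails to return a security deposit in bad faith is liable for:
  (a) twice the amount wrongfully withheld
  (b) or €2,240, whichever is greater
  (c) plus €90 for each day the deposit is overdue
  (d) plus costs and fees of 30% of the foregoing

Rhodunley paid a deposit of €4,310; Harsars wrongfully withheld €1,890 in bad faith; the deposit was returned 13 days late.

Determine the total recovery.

€6,435

Doubled: 2 × €1,890 = €3,780
Minimum €2,240: €3,780 meets the minimum, no increase.
Late-return penalty: 13 × €90 = €1,170
Damages plus late penalty: €3,780 + €1,170 = €4,950
Costs and fees: 30% of €4,950 = €1,485
Total recovery: €4,950 + €1,485 = €6,435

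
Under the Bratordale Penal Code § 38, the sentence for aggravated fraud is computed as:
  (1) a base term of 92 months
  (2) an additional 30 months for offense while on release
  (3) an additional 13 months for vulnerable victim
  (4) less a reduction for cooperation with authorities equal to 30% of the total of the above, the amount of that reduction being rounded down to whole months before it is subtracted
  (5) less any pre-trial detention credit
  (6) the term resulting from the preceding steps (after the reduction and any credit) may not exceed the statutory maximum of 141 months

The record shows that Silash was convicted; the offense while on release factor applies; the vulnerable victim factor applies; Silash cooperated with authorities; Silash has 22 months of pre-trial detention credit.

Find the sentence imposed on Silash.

73 months

Offense while on release enhancement: +30 months
Vulnerable victim enhancement: +13 months
Adjusted term: 92 months + 30 months + 13 months = 135 months
Cooperation with authorities reduction: 30% of 135 months = 40 months (rounded down)
After reduction: 135 − 40 = 95 months
Less pre-trial detention credit: 95 months − 22 months = 73 months
Cap at 141 months: 73 months is within the cap, no reduction.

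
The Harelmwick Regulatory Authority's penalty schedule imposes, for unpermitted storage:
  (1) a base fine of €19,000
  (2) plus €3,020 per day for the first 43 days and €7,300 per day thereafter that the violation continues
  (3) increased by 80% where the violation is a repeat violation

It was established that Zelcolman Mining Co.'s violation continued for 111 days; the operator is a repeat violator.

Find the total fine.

First 43 days: 43 × €3,020 = €129,860
Remaining days: (111 − 43) × €7,300 = €496,400
Per-day component: €129,860 + €496,400 = €626,260
Base plus per-day: €19,000 + €626,260 = €645,260
Enhancement: 80% of €645,260 = €516,208
Enhanced fine: €645,260 + €516,208 = €1,161,468

€1,161,468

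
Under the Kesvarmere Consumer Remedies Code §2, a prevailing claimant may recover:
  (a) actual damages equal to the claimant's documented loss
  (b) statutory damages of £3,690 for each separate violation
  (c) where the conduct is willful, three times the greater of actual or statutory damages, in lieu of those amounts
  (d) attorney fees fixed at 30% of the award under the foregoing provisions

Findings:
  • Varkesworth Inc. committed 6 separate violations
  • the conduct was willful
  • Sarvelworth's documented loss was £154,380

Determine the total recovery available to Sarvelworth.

Statutory damages: 6 × £3,690 = £22,140
Greater of actual damages (£154,380) or statutory damages (£22,140): £154,380
Trebled: 3 × £154,380 = £463,140
Attorney fees: 30% of £463,140 = £138,942
Total recovery: £463,140 + £138,942 = £602,082

£602,082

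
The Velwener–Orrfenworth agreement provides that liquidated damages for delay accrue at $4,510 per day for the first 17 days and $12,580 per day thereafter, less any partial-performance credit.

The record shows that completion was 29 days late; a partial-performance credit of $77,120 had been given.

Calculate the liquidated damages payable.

$150,510

First 17 days: 17 × $4,510 = $76,670
Remaining days: (29 − 17) × $12,580 = $150,960
Accrued per-day damages: $76,670 + $150,960 = $227,630
Less partial-performance credit: $227,630 − $77,120 = $150,510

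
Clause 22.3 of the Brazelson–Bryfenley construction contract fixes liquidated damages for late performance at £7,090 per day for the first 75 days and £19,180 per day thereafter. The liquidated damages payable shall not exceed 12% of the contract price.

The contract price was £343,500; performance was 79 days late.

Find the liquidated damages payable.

£41,220

First 75 days: 75 × £7,090 = £531,750
Remaining days: (79 − 75) × £19,180 = £76,720
Accrued per-day damages: £531,750 + £76,720 = £608,470
Cap: 12% of £343,500 = £41,220
Cap at £41,220: £608,470 exceeds the cap → £41,220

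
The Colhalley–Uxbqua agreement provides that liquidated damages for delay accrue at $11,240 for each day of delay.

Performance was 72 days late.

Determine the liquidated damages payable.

$809,280

Per-day damages: 72 × $11,240 = $809,280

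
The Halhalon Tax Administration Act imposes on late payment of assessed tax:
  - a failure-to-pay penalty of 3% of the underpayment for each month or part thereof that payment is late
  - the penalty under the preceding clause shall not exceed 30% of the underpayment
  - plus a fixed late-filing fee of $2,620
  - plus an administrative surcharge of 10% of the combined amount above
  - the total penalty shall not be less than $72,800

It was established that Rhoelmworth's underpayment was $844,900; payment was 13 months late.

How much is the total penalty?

Accrued rate: 3% × 13 = 39%, capped at 30% → 30%
Failure-to-pay penalty: 30% of $844,900 = $253,470
Penalty before surcharge: $253,470 + $2,620 = $256,090
Administrative surcharge: 10% of $256,090 = $25,609
Total penalty: $256,090 + $25,609 = $281,699
Minimum $72,800: $281,699 meets the minimum, no increase.

Penalty: $281,699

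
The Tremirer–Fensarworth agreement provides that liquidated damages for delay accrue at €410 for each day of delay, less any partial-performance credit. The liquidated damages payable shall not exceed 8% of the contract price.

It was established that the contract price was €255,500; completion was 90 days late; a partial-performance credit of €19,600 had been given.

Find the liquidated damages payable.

€17,300

Per-day damages: 90 × €410 = €36,900
Less partial-performance credit: €36,900 − €19,600 = €17,300
Cap: 8% of €255,500 = €20,440
Cap at €20,440: €17,300 is within the cap, no reduction.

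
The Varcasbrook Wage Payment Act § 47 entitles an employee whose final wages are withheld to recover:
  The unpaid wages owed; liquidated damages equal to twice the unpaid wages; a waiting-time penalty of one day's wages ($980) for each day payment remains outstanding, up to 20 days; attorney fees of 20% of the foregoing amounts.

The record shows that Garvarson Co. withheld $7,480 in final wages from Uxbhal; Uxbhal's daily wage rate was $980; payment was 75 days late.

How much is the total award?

Doubled: 2 × $7,480 = $14,960
Penalty days: min(75, 20) = 20
Waiting-time penalty: 20 × $980 = $19,600
Subtotal: $7,480 + $14,960 + $19,600 = $42,040
Attorney fees: 20% of $42,040 = $8,408
Total award: $42,040 + $8,408 = $50,448

$50,448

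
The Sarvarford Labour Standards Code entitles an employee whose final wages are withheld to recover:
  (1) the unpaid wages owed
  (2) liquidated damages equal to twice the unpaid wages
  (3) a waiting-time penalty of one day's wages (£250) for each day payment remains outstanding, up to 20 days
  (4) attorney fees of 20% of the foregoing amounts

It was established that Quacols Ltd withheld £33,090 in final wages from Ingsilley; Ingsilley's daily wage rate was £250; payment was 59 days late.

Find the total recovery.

£125,124

Doubled: 2 × £33,090 = £66,180
Penalty days: min(59, 20) = 20
Waiting-time penalty: 20 × £250 = £5,000
Subtotal: £33,090 + £66,180 + £5,000 = £104,270
Attorney fees: 20% of £104,270 = £20,854
Total award: £104,270 + £20,854 = £125,124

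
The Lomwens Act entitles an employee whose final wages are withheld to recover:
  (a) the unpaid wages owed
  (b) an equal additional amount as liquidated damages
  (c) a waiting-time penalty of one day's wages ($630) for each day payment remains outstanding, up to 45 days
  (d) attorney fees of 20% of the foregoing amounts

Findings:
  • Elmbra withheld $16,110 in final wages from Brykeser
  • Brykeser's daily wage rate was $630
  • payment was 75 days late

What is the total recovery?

$72,684

Liquidated damages (equal amount): $16,110
Penalty days: min(75, 45) = 45
Waiting-time penalty: 45 × $630 = $28,350
Subtotal: $16,110 + $16,110 + $28,350 = $60,570
Attorney fees: 20% of $60,570 = $12,114
Total award: $60,570 + $12,114 = $72,684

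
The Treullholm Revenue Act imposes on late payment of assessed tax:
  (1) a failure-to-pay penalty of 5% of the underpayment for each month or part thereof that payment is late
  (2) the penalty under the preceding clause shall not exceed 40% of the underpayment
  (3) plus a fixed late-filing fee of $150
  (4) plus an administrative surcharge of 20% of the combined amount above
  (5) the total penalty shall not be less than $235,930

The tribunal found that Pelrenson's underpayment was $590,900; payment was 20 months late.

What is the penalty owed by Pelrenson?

Accrued rate: 5% × 20 = 100%, capped at 40% → 40%
Failure-to-pay penalty: 40% of $590,900 = $236,360
Penalty before surcharge: $236,360 + $150 = $236,510
Administrative surcharge: 20% of $236,510 = $47,302
Total penalty: $236,510 + $47,302 = $283,812
Minimum $235,930: $283,812 meets the minimum, no increase.

$283,812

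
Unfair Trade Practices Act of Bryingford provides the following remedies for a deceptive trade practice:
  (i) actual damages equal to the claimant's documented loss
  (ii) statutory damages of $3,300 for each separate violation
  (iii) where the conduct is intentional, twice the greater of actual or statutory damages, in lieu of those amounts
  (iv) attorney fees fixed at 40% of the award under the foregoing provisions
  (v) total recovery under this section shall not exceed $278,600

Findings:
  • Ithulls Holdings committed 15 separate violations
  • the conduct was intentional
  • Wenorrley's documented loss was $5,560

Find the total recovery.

$138,600

Statutory damages: 15 × $3,300 = $49,500
Greater of actual damages ($5,560) or statutory damages ($49,500): $49,500
Doubled: 2 × $49,500 = $99,000
Attorney fees: 40% of $99,000 = $39,600
Total before cap: $99,000 + $39,600 = $138,600
Cap at $278,600: $138,600 is within the cap, no reduction.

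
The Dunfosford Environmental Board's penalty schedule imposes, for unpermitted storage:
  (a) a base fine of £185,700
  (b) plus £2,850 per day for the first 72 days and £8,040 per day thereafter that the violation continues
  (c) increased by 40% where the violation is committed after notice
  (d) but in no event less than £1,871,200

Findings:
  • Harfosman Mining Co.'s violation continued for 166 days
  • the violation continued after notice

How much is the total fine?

£1,871,200

First 72 days: 72 × £2,850 = £205,200
Remaining days: (166 − 72) × £8,040 = £755,760
Per-day component: £205,200 + £755,760 = £960,960
Base plus per-day: £185,700 + £960,960 = £1,146,660
Enhancement: 40% of £1,146,660 = £458,664
Enhanced fine: £1,146,660 + £458,664 = £1,605,324
Minimum £1,871,200: £1,605,324 is below the minimum → £1,871,200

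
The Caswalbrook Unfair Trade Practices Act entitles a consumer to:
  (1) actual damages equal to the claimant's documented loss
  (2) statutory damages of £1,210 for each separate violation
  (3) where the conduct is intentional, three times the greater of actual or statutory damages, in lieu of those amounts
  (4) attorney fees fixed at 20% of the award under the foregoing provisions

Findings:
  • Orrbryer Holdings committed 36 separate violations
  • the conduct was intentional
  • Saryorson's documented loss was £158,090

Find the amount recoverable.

£569,124

Statutory damages: 36 × £1,210 = £43,560
Greater of actual damages (£158,090) or statutory damages (£43,560): £158,090
Trebled: 3 × £158,090 = £474,270
Attorney fees: 20% of £474,270 = £94,854
Total recovery: £474,270 + £94,854 = £569,124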